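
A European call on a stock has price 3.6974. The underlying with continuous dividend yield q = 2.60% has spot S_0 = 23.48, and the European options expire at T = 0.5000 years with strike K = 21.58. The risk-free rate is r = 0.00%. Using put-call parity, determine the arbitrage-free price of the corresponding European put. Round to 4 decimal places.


Answer: Put price = 2.1007

Derivation:
Put-call parity: C - P = S_0 * exp(-qT) - K * exp(-rT).
S_0 * exp(-qT) = 23.4800 * 0.98708414 = 23.17673549
K * exp(-rT) = 21.5800 * 1.00000000 = 21.58000000
P = C - S*exp(-qT) + K*exp(-rT)
P = 3.6974 - 23.17673549 + 21.58000000 = 2.1007


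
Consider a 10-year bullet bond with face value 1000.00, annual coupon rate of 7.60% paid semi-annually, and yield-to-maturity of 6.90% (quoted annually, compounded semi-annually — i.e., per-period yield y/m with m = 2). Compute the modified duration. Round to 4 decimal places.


Coupon per period c = face * coupon_rate / m = 38.000000
Periods per year m = 2; per-period yield y/m = 0.034500
Number of cashflows N = 20
Cashflows (t years, CF_t, discount factor 1/(1+y/m)^(m*t), PV):
  t = 0.5000: CF_t = 38.000000, DF = 0.966651, PV = 36.732721
  t = 1.0000: CF_t = 38.000000, DF = 0.934413, PV = 35.507705
  t = 1.5000: CF_t = 38.000000, DF = 0.903251, PV = 34.323543
  t = 2.0000: CF_t = 38.000000, DF = 0.873128, PV = 33.178872
  t = 2.5000: CF_t = 38.000000, DF = 0.844010, PV = 32.072375
  t = 3.0000: CF_t = 38.000000, DF = 0.815863, PV = 31.002779
  t = 3.5000: CF_t = 38.000000, DF = 0.788654, PV = 29.968854
  t = 4.0000: CF_t = 38.000000, DF = 0.762353, PV = 28.969409
  t = 4.5000: CF_t = 38.000000, DF = 0.736929, PV = 28.003295
  t = 5.0000: CF_t = 38.000000, DF = 0.712353, PV = 27.069401
  t = 5.5000: CF_t = 38.000000, DF = 0.688596, PV = 26.166652
  t = 6.0000: CF_t = 38.000000, DF = 0.665632, PV = 25.294008
  t = 6.5000: CF_t = 38.000000, DF = 0.643433, PV = 24.450467
  t = 7.0000: CF_t = 38.000000, DF = 0.621975, PV = 23.635058
  t = 7.5000: CF_t = 38.000000, DF = 0.601233, PV = 22.846842
  t = 8.0000: CF_t = 38.000000, DF = 0.581182, PV = 22.084912
  t = 8.5000: CF_t = 38.000000, DF = 0.561800, PV = 21.348393
  t = 9.0000: CF_t = 38.000000, DF = 0.543064, PV = 20.636436
  t = 9.5000: CF_t = 38.000000, DF = 0.524953, PV = 19.948222
  t = 10.0000: CF_t = 1038.000000, DF = 0.507446, PV = 526.729271
Price P = sum_t PV_t = 1049.969215
First compute Macaulay numerator sum_t t * PV_t:
  t * PV_t at t = 0.5000: 18.366361
  t * PV_t at t = 1.0000: 35.507705
  t * PV_t at t = 1.5000: 51.485315
  t * PV_t at t = 2.0000: 66.357744
  t * PV_t at t = 2.5000: 80.180938
  t * PV_t at t = 3.0000: 93.008337
  t * PV_t at t = 3.5000: 104.890988
  t * PV_t at t = 4.0000: 115.877636
  t * PV_t at t = 4.5000: 126.014829
  t * PV_t at t = 5.0000: 135.347005
  t * PV_t at t = 5.5000: 143.916584
  t * PV_t at t = 6.0000: 151.764050
  t * PV_t at t = 6.5000: 158.928037
  t * PV_t at t = 7.0000: 165.445404
  t * PV_t at t = 7.5000: 171.351312
  t * PV_t at t = 8.0000: 176.679297
  t * PV_t at t = 8.5000: 181.461337
  t * PV_t at t = 9.0000: 185.727920
  t * PV_t at t = 9.5000: 189.508108
  t * PV_t at t = 10.0000: 5267.292712
Macaulay duration D = 7619.111620 / 1049.969215 = 7.256510
Modified duration = D / (1 + y/m) = 7.256510 / (1 + 0.034500) = 7.014509

Answer: Modified duration = 7.0145


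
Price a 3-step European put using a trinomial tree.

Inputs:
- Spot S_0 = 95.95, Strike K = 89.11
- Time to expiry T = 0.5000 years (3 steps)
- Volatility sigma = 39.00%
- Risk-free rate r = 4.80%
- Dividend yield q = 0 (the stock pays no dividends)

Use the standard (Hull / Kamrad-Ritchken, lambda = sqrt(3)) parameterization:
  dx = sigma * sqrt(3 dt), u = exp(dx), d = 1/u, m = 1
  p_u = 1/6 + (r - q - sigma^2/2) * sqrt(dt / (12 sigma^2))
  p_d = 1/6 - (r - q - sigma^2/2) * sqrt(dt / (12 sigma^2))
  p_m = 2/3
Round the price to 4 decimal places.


Answer: Price = V(0,0) = 6.2183

Derivation:
dt = T/N = 0.166667; dx = sigma*sqrt(3*dt) = 0.275772
u = exp(dx) = 1.317547; d = 1/u = 0.758986
p_u = 0.158190, p_m = 0.666667, p_d = 0.175143
Discount per step: exp(-r*dt) = 0.992032
Stock lattice S(k, j) with j the centered position index:
  k=0: S(0,+0) = 95.9500
  k=1: S(1,-1) = 72.8247; S(1,+0) = 95.9500; S(1,+1) = 126.4186
  k=2: S(2,-2) = 55.2730; S(2,-1) = 72.8247; S(2,+0) = 95.9500; S(2,+1) = 126.4186; S(2,+2) = 166.5625
  k=3: S(3,-3) = 41.9514; S(3,-2) = 55.2730; S(3,-1) = 72.8247; S(3,+0) = 95.9500; S(3,+1) = 126.4186; S(3,+2) = 166.5625; S(3,+3) = 219.4539
Terminal payoffs V(N, j) = max(K - S_T, 0):
  V(3,-3) = 47.158580; V(3,-2) = 33.837034; V(3,-1) = 16.285271; V(3,+0) = 0.000000; V(3,+1) = 0.000000; V(3,+2) = 0.000000; V(3,+3) = 0.000000
Backward induction: V(k, j) = exp(-r*dt) * [p_u * V(k+1, j+1) + p_m * V(k+1, j) + p_d * V(k+1, j-1)]
  V(2,-2) = exp(-r*dt) * [p_u*16.285271 + p_m*33.837034 + p_d*47.158580] = 33.127603
  V(2,-1) = exp(-r*dt) * [p_u*0.000000 + p_m*16.285271 + p_d*33.837034] = 16.649433
  V(2,+0) = exp(-r*dt) * [p_u*0.000000 + p_m*0.000000 + p_d*16.285271] = 2.829522
  V(2,+1) = exp(-r*dt) * [p_u*0.000000 + p_m*0.000000 + p_d*0.000000] = 0.000000
  V(2,+2) = exp(-r*dt) * [p_u*0.000000 + p_m*0.000000 + p_d*0.000000] = 0.000000
  V(1,-1) = exp(-r*dt) * [p_u*2.829522 + p_m*16.649433 + p_d*33.127603] = 17.211049
  V(1,+0) = exp(-r*dt) * [p_u*0.000000 + p_m*2.829522 + p_d*16.649433] = 4.764112
  V(1,+1) = exp(-r*dt) * [p_u*0.000000 + p_m*0.000000 + p_d*2.829522] = 0.491622
  V(0,+0) = exp(-r*dt) * [p_u*0.491622 + p_m*4.764112 + p_d*17.211049] = 6.218292


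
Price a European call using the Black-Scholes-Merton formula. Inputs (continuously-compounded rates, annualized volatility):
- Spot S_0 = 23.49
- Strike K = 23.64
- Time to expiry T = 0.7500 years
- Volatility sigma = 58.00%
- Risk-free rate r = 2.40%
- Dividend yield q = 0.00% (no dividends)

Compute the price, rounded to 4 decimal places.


Answer: Price = 4.7682

Derivation:
d1 = (ln(S/K) + (r - q + 0.5*sigma^2) * T) / (sigma * sqrt(T)) = 0.27431027
d2 = d1 - sigma * sqrt(T) = -0.22798446
exp(-rT) = 0.98216103; exp(-qT) = 1.00000000
C = S_0 * exp(-qT) * N(d1) - K * exp(-rT) * N(d2)
N(d1) = 0.60807691; N(d2) = 0.40982916
C = 23.4900 * 1.00000000 * 0.60807691 - 23.6400 * 0.98216103 * 0.40982916 = 4.7682


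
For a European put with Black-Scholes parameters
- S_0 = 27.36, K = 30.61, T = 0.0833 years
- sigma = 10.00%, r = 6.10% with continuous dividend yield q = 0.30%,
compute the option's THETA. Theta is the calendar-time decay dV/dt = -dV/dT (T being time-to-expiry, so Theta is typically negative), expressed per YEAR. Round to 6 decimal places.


Answer: Theta = 1.773562

Derivation:
d1 = -3.7072180161; d2 = -3.7360797555
phi(d1) = 0.0004135752; exp(-qT) = 0.9997501312; exp(-rT) = 0.9949315880
Theta = -S*exp(-qT)*phi(d1)*sigma/(2*sqrt(T)) + r*K*exp(-rT)*N(-d2) - q*S*exp(-qT)*N(-d1)
N(-d1) = 0.9998952257; N(-d2) = 0.9999065443; sqrt(T) = 0.2886173938
Term 1 = -27.3600 * 0.9997501312 * 0.0004135752 * 0.1000 / (2 * 0.2886173938) = -0.0019597901
Term 2 = 0.0610 * 30.6100 * 0.9949315880 * 0.9999065443 = 1.8575725935
Term 3 = -0.0030 * 27.3600 * 0.9997501312 * 0.9998952257 = -0.0820508930
Theta = -0.0019597901 + (1.8575725935) + (-0.0820508930) = 1.773562


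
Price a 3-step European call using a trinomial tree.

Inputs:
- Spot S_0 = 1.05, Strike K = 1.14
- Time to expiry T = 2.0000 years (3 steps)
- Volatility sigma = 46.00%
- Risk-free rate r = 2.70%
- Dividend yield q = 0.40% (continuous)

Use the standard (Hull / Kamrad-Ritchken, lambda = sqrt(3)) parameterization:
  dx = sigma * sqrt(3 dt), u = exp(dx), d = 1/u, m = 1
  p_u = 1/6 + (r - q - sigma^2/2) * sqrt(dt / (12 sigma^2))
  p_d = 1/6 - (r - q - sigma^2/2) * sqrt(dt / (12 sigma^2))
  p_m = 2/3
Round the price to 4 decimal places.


dt = T/N = 0.666667; dx = sigma*sqrt(3*dt) = 0.650538
u = exp(dx) = 1.916572; d = 1/u = 0.521765
p_u = 0.124240, p_m = 0.666667, p_d = 0.209093
Discount per step: exp(-r*dt) = 0.982161
Stock lattice S(k, j) with j the centered position index:
  k=0: S(0,+0) = 1.0500
  k=1: S(1,-1) = 0.5479; S(1,+0) = 1.0500; S(1,+1) = 2.0124
  k=2: S(2,-2) = 0.2859; S(2,-1) = 0.5479; S(2,+0) = 1.0500; S(2,+1) = 2.0124; S(2,+2) = 3.8569
  k=3: S(3,-3) = 0.1491; S(3,-2) = 0.2859; S(3,-1) = 0.5479; S(3,+0) = 1.0500; S(3,+1) = 2.0124; S(3,+2) = 3.8569; S(3,+3) = 7.3920
Terminal payoffs V(N, j) = max(S_T - K, 0):
  V(3,-3) = 0.000000; V(3,-2) = 0.000000; V(3,-1) = 0.000000; V(3,+0) = 0.000000; V(3,+1) = 0.872401; V(3,+2) = 2.716911; V(3,+3) = 6.252048
Backward induction: V(k, j) = exp(-r*dt) * [p_u * V(k+1, j+1) + p_m * V(k+1, j) + p_d * V(k+1, j-1)]
  V(2,-2) = exp(-r*dt) * [p_u*0.000000 + p_m*0.000000 + p_d*0.000000] = 0.000000
  V(2,-1) = exp(-r*dt) * [p_u*0.000000 + p_m*0.000000 + p_d*0.000000] = 0.000000
  V(2,+0) = exp(-r*dt) * [p_u*0.872401 + p_m*0.000000 + p_d*0.000000] = 0.106454
  V(2,+1) = exp(-r*dt) * [p_u*2.716911 + p_m*0.872401 + p_d*0.000000] = 0.902754
  V(2,+2) = exp(-r*dt) * [p_u*6.252048 + p_m*2.716911 + p_d*0.872401] = 2.721021
  V(1,-1) = exp(-r*dt) * [p_u*0.106454 + p_m*0.000000 + p_d*0.000000] = 0.012990
  V(1,+0) = exp(-r*dt) * [p_u*0.902754 + p_m*0.106454 + p_d*0.000000] = 0.179861
  V(1,+1) = exp(-r*dt) * [p_u*2.721021 + p_m*0.902754 + p_d*0.106454] = 0.944991
  V(0,+0) = exp(-r*dt) * [p_u*0.944991 + p_m*0.179861 + p_d*0.012990] = 0.235747

Answer: Price = V(0,0) = 0.2357


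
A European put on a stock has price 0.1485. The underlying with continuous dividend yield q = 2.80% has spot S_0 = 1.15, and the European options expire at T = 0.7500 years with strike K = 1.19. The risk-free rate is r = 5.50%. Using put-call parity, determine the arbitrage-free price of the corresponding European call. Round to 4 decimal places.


Put-call parity: C - P = S_0 * exp(-qT) - K * exp(-rT).
S_0 * exp(-qT) = 1.1500 * 0.97921896 = 1.12610181
K * exp(-rT) = 1.1900 * 0.95958920 = 1.14191115
C = P + S*exp(-qT) - K*exp(-rT)
C = 0.1485 + 1.12610181 - 1.14191115 = 0.1327

Answer: Call price = 0.1327


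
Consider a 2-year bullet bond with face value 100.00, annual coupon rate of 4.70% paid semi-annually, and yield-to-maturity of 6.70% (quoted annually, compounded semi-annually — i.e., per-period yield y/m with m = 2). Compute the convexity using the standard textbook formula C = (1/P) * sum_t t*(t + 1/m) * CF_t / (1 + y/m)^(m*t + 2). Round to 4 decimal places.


Coupon per period c = face * coupon_rate / m = 2.350000
Periods per year m = 2; per-period yield y/m = 0.033500
Number of cashflows N = 4
Cashflows (t years, CF_t, discount factor 1/(1+y/m)^(m*t), PV):
  t = 0.5000: CF_t = 2.350000, DF = 0.967586, PV = 2.273827
  t = 1.0000: CF_t = 2.350000, DF = 0.936222, PV = 2.200123
  t = 1.5000: CF_t = 2.350000, DF = 0.905876, PV = 2.128808
  t = 2.0000: CF_t = 102.350000, DF = 0.876512, PV = 89.711047
Price P = sum_t PV_t = 96.313804
Convexity numerator sum_t t*(t + 1/m) * CF_t / (1+y/m)^(m*t + 2):
  t = 0.5000: term = 1.064404
  t = 1.0000: term = 3.089706
  t = 1.5000: term = 5.979112
  t = 2.0000: term = 419.947467
Convexity = (1/P) * sum = 430.080689 / 96.313804 = 4.465411

Answer: Convexity = 4.4654


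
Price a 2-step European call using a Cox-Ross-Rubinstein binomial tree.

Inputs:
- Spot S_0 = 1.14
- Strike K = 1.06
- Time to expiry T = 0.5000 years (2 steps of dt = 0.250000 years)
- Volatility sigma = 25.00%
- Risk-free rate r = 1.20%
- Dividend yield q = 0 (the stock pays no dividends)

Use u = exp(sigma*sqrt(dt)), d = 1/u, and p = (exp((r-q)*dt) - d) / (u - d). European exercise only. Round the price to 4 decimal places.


Answer: Price = V(0,0) = 0.1325

Derivation:
dt = T/N = 0.250000
u = exp(sigma*sqrt(dt)) = 1.133148; d = 1/u = 0.882497
p = (exp((r-q)*dt) - d) / (u - d) = 0.480777
Discount per step: exp(-r*dt) = 0.997004
Stock lattice S(k, i) with i counting down-moves:
  k=0: S(0,0) = 1.1400
  k=1: S(1,0) = 1.2918; S(1,1) = 1.0060
  k=2: S(2,0) = 1.4638; S(2,1) = 1.1400; S(2,2) = 0.8878
Terminal payoffs V(N, i) = max(S_T - K, 0):
  V(2,0) = 0.403789; V(2,1) = 0.080000; V(2,2) = 0.000000
Backward induction: V(k, i) = exp(-r*dt) * [p * V(k+1, i) + (1-p) * V(k+1, i+1)].
  V(1,0) = exp(-r*dt) * [p*0.403789 + (1-p)*0.080000] = 0.234964
  V(1,1) = exp(-r*dt) * [p*0.080000 + (1-p)*0.000000] = 0.038347
  V(0,0) = exp(-r*dt) * [p*0.234964 + (1-p)*0.038347] = 0.132478


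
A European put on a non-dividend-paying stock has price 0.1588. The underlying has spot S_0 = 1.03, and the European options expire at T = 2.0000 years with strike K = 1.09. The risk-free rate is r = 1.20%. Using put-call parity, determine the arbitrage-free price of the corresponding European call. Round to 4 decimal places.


Answer: Call price = 0.1246

Derivation:
Put-call parity: C - P = S_0 * exp(-qT) - K * exp(-rT).
S_0 * exp(-qT) = 1.0300 * 1.00000000 = 1.03000000
K * exp(-rT) = 1.0900 * 0.97628571 = 1.06415142
C = P + S*exp(-qT) - K*exp(-rT)
C = 0.1588 + 1.03000000 - 1.06415142 = 0.1246


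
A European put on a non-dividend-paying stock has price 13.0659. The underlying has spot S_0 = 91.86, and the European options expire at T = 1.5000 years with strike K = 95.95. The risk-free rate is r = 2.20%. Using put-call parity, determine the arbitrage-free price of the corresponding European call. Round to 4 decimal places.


Put-call parity: C - P = S_0 * exp(-qT) - K * exp(-rT).
S_0 * exp(-qT) = 91.8600 * 1.00000000 = 91.86000000
K * exp(-rT) = 95.9500 * 0.96753856 = 92.83532479
C = P + S*exp(-qT) - K*exp(-rT)
C = 13.0659 + 91.86000000 - 92.83532479 = 12.0906

Answer: Call price = 12.0906


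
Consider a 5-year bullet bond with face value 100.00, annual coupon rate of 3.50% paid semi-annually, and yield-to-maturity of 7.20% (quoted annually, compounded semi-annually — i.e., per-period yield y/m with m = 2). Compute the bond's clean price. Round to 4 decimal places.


Coupon per period c = face * coupon_rate / m = 1.750000
Periods per year m = 2; per-period yield y/m = 0.036000
Number of cashflows N = 10
Cashflows (t years, CF_t, discount factor 1/(1+y/m)^(m*t), PV):
  t = 0.5000: CF_t = 1.750000, DF = 0.965251, PV = 1.689189
  t = 1.0000: CF_t = 1.750000, DF = 0.931709, PV = 1.630491
  t = 1.5000: CF_t = 1.750000, DF = 0.899333, PV = 1.573833
  t = 2.0000: CF_t = 1.750000, DF = 0.868082, PV = 1.519144
  t = 2.5000: CF_t = 1.750000, DF = 0.837917, PV = 1.466355
  t = 3.0000: CF_t = 1.750000, DF = 0.808801, PV = 1.415401
  t = 3.5000: CF_t = 1.750000, DF = 0.780696, PV = 1.366217
  t = 4.0000: CF_t = 1.750000, DF = 0.753567, PV = 1.318743
  t = 4.5000: CF_t = 1.750000, DF = 0.727381, PV = 1.272917
  t = 5.0000: CF_t = 101.750000, DF = 0.702106, PV = 71.439246
Price P = sum_t PV_t = 84.691539

Answer: Price = 84.6915


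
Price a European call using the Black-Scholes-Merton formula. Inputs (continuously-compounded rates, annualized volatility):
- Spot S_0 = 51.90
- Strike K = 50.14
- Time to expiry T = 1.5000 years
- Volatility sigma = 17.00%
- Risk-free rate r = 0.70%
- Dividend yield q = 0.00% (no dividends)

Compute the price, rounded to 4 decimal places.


d1 = (ln(S/K) + (r - q + 0.5*sigma^2) * T) / (sigma * sqrt(T)) = 0.32023331
d2 = d1 - sigma * sqrt(T) = 0.11202668
exp(-rT) = 0.98955493; exp(-qT) = 1.00000000
C = S_0 * exp(-qT) * N(d1) - K * exp(-rT) * N(d2)
N(d1) = 0.62560426; N(d2) = 0.54459887
C = 51.9000 * 1.00000000 * 0.62560426 - 50.1400 * 0.98955493 * 0.54459887 = 5.4479

Answer: Price = 5.4479


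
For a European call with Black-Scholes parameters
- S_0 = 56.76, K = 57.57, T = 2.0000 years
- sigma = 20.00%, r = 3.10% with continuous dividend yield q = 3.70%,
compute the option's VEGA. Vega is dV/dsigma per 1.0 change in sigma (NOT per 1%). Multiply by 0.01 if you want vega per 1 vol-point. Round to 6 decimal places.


d1 = 0.0488973305; d2 = -0.2339453819
phi(d1) = 0.3984656401; exp(-qT) = 0.9286716938; exp(-rT) = 0.9398828868
Vega = S * exp(-qT) * phi(d1) * sqrt(T) = 56.7600 * 0.9286716938 * 0.3984656401 * 1.4142135624 = 29.703695

Answer: Vega = 29.703695


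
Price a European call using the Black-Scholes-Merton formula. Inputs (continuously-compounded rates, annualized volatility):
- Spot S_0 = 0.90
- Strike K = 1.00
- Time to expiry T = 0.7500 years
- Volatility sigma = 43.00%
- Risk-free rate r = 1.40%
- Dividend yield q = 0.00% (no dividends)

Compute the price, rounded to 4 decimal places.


d1 = (ln(S/K) + (r - q + 0.5*sigma^2) * T) / (sigma * sqrt(T)) = -0.06853823
d2 = d1 - sigma * sqrt(T) = -0.44092916
exp(-rT) = 0.98955493; exp(-qT) = 1.00000000
C = S_0 * exp(-qT) * N(d1) - K * exp(-rT) * N(d2)
N(d1) = 0.47267859; N(d2) = 0.32963214
C = 0.9000 * 1.00000000 * 0.47267859 - 1.0000 * 0.98955493 * 0.32963214 = 0.0992

Answer: Price = 0.0992


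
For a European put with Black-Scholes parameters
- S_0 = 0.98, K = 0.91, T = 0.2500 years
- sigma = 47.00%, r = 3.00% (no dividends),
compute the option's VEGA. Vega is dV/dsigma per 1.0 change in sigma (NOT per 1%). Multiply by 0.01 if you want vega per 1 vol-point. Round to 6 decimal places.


Answer: Vega = 0.175469

Derivation:
d1 = 0.4647679666; d2 = 0.2297679666
phi(d1) = 0.3580999418; exp(-qT) = 1.0000000000; exp(-rT) = 0.9925280548
Vega = S * exp(-qT) * phi(d1) * sqrt(T) = 0.9800 * 1.0000000000 * 0.3580999418 * 0.5000000000 = 0.175469


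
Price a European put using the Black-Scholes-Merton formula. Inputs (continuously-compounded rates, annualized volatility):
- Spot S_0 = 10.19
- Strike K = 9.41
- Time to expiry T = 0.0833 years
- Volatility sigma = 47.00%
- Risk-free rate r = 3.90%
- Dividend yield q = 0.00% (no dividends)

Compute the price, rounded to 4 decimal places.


Answer: Price = 0.2194

Derivation:
d1 = (ln(S/K) + (r - q + 0.5*sigma^2) * T) / (sigma * sqrt(T)) = 0.67882757
d2 = d1 - sigma * sqrt(T) = 0.54317739
exp(-rT) = 0.99675657; exp(-qT) = 1.00000000
P = K * exp(-rT) * N(-d2) - S_0 * exp(-qT) * N(-d1)
N(-d1) = 0.24862356; N(-d2) = 0.29350383
P = 9.4100 * 0.99675657 * 0.29350383 - 10.1900 * 1.00000000 * 0.24862356 = 0.2194


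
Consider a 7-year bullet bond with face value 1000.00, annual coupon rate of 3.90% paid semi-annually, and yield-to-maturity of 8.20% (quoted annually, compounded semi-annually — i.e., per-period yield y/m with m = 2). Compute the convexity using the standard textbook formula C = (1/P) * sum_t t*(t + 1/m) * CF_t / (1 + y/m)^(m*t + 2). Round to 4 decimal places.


Answer: Convexity = 39.8978

Derivation:
Coupon per period c = face * coupon_rate / m = 19.500000
Periods per year m = 2; per-period yield y/m = 0.041000
Number of cashflows N = 14
Cashflows (t years, CF_t, discount factor 1/(1+y/m)^(m*t), PV):
  t = 0.5000: CF_t = 19.500000, DF = 0.960615, PV = 18.731988
  t = 1.0000: CF_t = 19.500000, DF = 0.922781, PV = 17.994225
  t = 1.5000: CF_t = 19.500000, DF = 0.886437, PV = 17.285519
  t = 2.0000: CF_t = 19.500000, DF = 0.851524, PV = 16.604725
  t = 2.5000: CF_t = 19.500000, DF = 0.817987, PV = 15.950745
  t = 3.0000: CF_t = 19.500000, DF = 0.785770, PV = 15.322521
  t = 3.5000: CF_t = 19.500000, DF = 0.754823, PV = 14.719041
  t = 4.0000: CF_t = 19.500000, DF = 0.725094, PV = 14.139328
  t = 4.5000: CF_t = 19.500000, DF = 0.696536, PV = 13.582448
  t = 5.0000: CF_t = 19.500000, DF = 0.669103, PV = 13.047500
  t = 5.5000: CF_t = 19.500000, DF = 0.642750, PV = 12.533622
  t = 6.0000: CF_t = 19.500000, DF = 0.617435, PV = 12.039983
  t = 6.5000: CF_t = 19.500000, DF = 0.593117, PV = 11.565785
  t = 7.0000: CF_t = 1019.500000, DF = 0.569757, PV = 580.867418
Price P = sum_t PV_t = 774.384849
Convexity numerator sum_t t*(t + 1/m) * CF_t / (1+y/m)^(m*t + 2):
  t = 0.5000: term = 8.642759
  t = 1.0000: term = 24.907088
  t = 1.5000: term = 47.852234
  t = 2.0000: term = 76.612607
  t = 2.5000: term = 110.392805
  t = 3.0000: term = 148.462946
  t = 3.5000: term = 190.154270
  t = 4.0000: term = 234.855006
  t = 4.5000: term = 282.006491
  t = 5.0000: term = 331.099520
  t = 5.5000: term = 381.670916
  t = 6.0000: term = 433.300315
  t = 6.5000: term = 485.607142
  t = 7.0000: term = 28140.697735
Convexity = (1/P) * sum = 30896.261834 / 774.384849 = 39.897813


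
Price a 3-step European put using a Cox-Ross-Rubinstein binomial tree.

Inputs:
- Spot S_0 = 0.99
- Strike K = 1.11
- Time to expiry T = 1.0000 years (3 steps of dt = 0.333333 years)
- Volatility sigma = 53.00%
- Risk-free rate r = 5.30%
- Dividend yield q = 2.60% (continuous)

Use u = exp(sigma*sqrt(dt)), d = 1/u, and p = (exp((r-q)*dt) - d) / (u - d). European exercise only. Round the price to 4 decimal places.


dt = T/N = 0.333333
u = exp(sigma*sqrt(dt)) = 1.357976; d = 1/u = 0.736390
p = (exp((r-q)*dt) - d) / (u - d) = 0.438637
Discount per step: exp(-r*dt) = 0.982488
Stock lattice S(k, i) with i counting down-moves:
  k=0: S(0,0) = 0.9900
  k=1: S(1,0) = 1.3444; S(1,1) = 0.7290
  k=2: S(2,0) = 1.8257; S(2,1) = 0.9900; S(2,2) = 0.5368
  k=3: S(3,0) = 2.4792; S(3,1) = 1.3444; S(3,2) = 0.7290; S(3,3) = 0.3953
Terminal payoffs V(N, i) = max(K - S_T, 0):
  V(3,0) = 0.000000; V(3,1) = 0.000000; V(3,2) = 0.380974; V(3,3) = 0.714671
Backward induction: V(k, i) = exp(-r*dt) * [p * V(k+1, i) + (1-p) * V(k+1, i+1)].
  V(2,0) = exp(-r*dt) * [p*0.000000 + (1-p)*0.000000] = 0.000000
  V(2,1) = exp(-r*dt) * [p*0.000000 + (1-p)*0.380974] = 0.210120
  V(2,2) = exp(-r*dt) * [p*0.380974 + (1-p)*0.714671] = 0.558347
  V(1,0) = exp(-r*dt) * [p*0.000000 + (1-p)*0.210120] = 0.115888
  V(1,1) = exp(-r*dt) * [p*0.210120 + (1-p)*0.558347] = 0.398499
  V(0,0) = exp(-r*dt) * [p*0.115888 + (1-p)*0.398499] = 0.269728

Answer: Price = V(0,0) = 0.2697


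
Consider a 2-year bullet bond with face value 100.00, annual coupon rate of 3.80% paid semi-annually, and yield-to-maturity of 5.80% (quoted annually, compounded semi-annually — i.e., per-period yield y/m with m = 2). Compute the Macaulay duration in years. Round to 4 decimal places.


Coupon per period c = face * coupon_rate / m = 1.900000
Periods per year m = 2; per-period yield y/m = 0.029000
Number of cashflows N = 4
Cashflows (t years, CF_t, discount factor 1/(1+y/m)^(m*t), PV):
  t = 0.5000: CF_t = 1.900000, DF = 0.971817, PV = 1.846453
  t = 1.0000: CF_t = 1.900000, DF = 0.944429, PV = 1.794415
  t = 1.5000: CF_t = 1.900000, DF = 0.917812, PV = 1.743843
  t = 2.0000: CF_t = 101.900000, DF = 0.891946, PV = 90.889285
Price P = sum_t PV_t = 96.273996
Macaulay numerator sum_t t * PV_t:
  t * PV_t at t = 0.5000: 0.923226
  t * PV_t at t = 1.0000: 1.794415
  t * PV_t at t = 1.5000: 2.615765
  t * PV_t at t = 2.0000: 181.778569
Macaulay duration D = (sum_t t * PV_t) / P = 187.111975 / 96.273996 = 1.943536

Answer: Macaulay duration = 1.9435 years


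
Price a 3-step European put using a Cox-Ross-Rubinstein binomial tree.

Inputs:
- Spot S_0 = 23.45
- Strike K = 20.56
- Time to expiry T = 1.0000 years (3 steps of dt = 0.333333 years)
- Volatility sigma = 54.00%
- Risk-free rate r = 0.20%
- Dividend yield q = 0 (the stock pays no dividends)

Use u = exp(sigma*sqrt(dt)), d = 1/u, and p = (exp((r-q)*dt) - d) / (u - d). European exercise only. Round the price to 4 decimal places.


dt = T/N = 0.333333
u = exp(sigma*sqrt(dt)) = 1.365839; d = 1/u = 0.732151
p = (exp((r-q)*dt) - d) / (u - d) = 0.423735
Discount per step: exp(-r*dt) = 0.999334
Stock lattice S(k, i) with i counting down-moves:
  k=0: S(0,0) = 23.4500
  k=1: S(1,0) = 32.0289; S(1,1) = 17.1689
  k=2: S(2,0) = 43.7464; S(2,1) = 23.4500; S(2,2) = 12.5702
  k=3: S(3,0) = 59.7505; S(3,1) = 32.0289; S(3,2) = 17.1689; S(3,3) = 9.2033
Terminal payoffs V(N, i) = max(K - S_T, 0):
  V(3,0) = 0.000000; V(3,1) = 0.000000; V(3,2) = 3.391070; V(3,3) = 11.356691
Backward induction: V(k, i) = exp(-r*dt) * [p * V(k+1, i) + (1-p) * V(k+1, i+1)].
  V(2,0) = exp(-r*dt) * [p*0.000000 + (1-p)*0.000000] = 0.000000
  V(2,1) = exp(-r*dt) * [p*0.000000 + (1-p)*3.391070] = 1.952851
  V(2,2) = exp(-r*dt) * [p*3.391070 + (1-p)*11.356691] = 7.976057
  V(1,0) = exp(-r*dt) * [p*0.000000 + (1-p)*1.952851] = 1.124609
  V(1,1) = exp(-r*dt) * [p*1.952851 + (1-p)*7.976057] = 5.420197
  V(0,0) = exp(-r*dt) * [p*1.124609 + (1-p)*5.420197] = 3.597605

Answer: Price = V(0,0) = 3.5976


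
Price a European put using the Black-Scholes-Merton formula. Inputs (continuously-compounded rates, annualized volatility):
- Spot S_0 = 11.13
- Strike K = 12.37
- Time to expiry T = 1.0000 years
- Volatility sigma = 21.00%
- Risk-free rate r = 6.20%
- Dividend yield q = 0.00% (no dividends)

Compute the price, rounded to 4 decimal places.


Answer: Price = 1.2200

Derivation:
d1 = (ln(S/K) + (r - q + 0.5*sigma^2) * T) / (sigma * sqrt(T)) = -0.10276201
d2 = d1 - sigma * sqrt(T) = -0.31276201
exp(-rT) = 0.93988289; exp(-qT) = 1.00000000
P = K * exp(-rT) * N(-d2) - S_0 * exp(-qT) * N(-d1)
N(-d1) = 0.54092407; N(-d2) = 0.62276926
P = 12.3700 * 0.93988289 * 0.62276926 - 11.1300 * 1.00000000 * 0.54092407 = 1.2200


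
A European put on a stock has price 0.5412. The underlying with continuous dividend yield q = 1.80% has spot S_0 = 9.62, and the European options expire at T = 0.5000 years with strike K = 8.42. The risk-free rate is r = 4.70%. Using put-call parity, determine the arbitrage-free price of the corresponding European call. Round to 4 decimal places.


Answer: Call price = 1.8506

Derivation:
Put-call parity: C - P = S_0 * exp(-qT) - K * exp(-rT).
S_0 * exp(-qT) = 9.6200 * 0.99104038 = 9.53380844
K * exp(-rT) = 8.4200 * 0.97677397 = 8.22443687
C = P + S*exp(-qT) - K*exp(-rT)
C = 0.5412 + 9.53380844 - 8.22443687 = 1.8506


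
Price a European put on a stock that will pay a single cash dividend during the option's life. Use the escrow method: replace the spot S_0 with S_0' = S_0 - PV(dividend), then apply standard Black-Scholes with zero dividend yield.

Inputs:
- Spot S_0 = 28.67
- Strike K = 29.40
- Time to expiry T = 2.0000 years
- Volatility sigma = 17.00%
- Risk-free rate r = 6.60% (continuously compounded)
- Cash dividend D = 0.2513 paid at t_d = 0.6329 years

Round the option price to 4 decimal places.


PV(D) = D * exp(-r * t_d) = 0.2513 * 0.95908900 = 0.24101907
S_0' = S_0 - PV(D) = 28.6700 - 0.24101907 = 28.42898093
d1 = (ln(S_0'/K) + (r + sigma^2/2)*T) / (sigma*sqrt(T)) = 0.52955812
d2 = d1 - sigma*sqrt(T) = 0.28914181
exp(-rT) = 0.87634100
N(-d1) = 0.29820917; N(-d2) = 0.38623643
P = K * exp(-rT) * N(-d2) - S_0' * N(-d1) = 29.4000 * 0.87634100 * 0.38623643 - 28.42898093 * 0.29820917 = 1.4734

Answer: Price = 1.4734


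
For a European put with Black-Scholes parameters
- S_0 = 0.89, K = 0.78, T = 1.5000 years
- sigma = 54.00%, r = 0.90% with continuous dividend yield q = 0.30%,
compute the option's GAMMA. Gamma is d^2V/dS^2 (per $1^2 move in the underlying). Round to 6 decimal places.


Answer: Gamma = 0.581995

Derivation:
d1 = 0.5437678876; d2 = -0.1175943430
phi(d1) = 0.3441146848; exp(-qT) = 0.9955101098; exp(-rT) = 0.9865907163
Gamma = exp(-qT) * phi(d1) / (S * sigma * sqrt(T)) = 0.9955101098 * 0.3441146848 / (0.8900 * 0.5400 * 1.2247448714) = 0.581995


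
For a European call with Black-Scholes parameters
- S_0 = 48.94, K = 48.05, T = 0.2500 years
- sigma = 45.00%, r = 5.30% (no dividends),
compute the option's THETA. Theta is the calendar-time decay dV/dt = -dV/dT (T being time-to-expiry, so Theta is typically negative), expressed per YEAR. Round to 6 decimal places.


Answer: Theta = -9.793852

Derivation:
d1 = 0.2529574338; d2 = 0.0279574338
phi(d1) = 0.3863806464; exp(-qT) = 1.0000000000; exp(-rT) = 0.9868373948
Theta = -S*exp(-qT)*phi(d1)*sigma/(2*sqrt(T)) - r*K*exp(-rT)*N(d2) + q*S*exp(-qT)*N(d1)
N(d1) = 0.5998494467; N(d2) = 0.5111519496; sqrt(T) = 0.5000000000
Term 1 = -48.9400 * 1.0000000000 * 0.3863806464 * 0.4500 / (2 * 0.5000000000) = -8.5092609757
Term 2 = -0.0530 * 48.0500 * 0.9868373948 * 0.5111519496 = -1.2845910187
Term 3 = 0 (no dividend yield, q = 0)
Theta = -8.5092609757 + (-1.2845910187) + (0.0000000000) = -9.793852


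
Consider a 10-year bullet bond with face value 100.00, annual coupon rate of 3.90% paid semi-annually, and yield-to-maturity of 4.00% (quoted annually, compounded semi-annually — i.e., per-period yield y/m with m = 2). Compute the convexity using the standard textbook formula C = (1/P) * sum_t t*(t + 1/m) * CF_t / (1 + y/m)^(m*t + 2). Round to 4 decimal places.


Coupon per period c = face * coupon_rate / m = 1.950000
Periods per year m = 2; per-period yield y/m = 0.020000
Number of cashflows N = 20
Cashflows (t years, CF_t, discount factor 1/(1+y/m)^(m*t), PV):
  t = 0.5000: CF_t = 1.950000, DF = 0.980392, PV = 1.911765
  t = 1.0000: CF_t = 1.950000, DF = 0.961169, PV = 1.874279
  t = 1.5000: CF_t = 1.950000, DF = 0.942322, PV = 1.837529
  t = 2.0000: CF_t = 1.950000, DF = 0.923845, PV = 1.801499
  t = 2.5000: CF_t = 1.950000, DF = 0.905731, PV = 1.766175
  t = 3.0000: CF_t = 1.950000, DF = 0.887971, PV = 1.731544
  t = 3.5000: CF_t = 1.950000, DF = 0.870560, PV = 1.697592
  t = 4.0000: CF_t = 1.950000, DF = 0.853490, PV = 1.664306
  t = 4.5000: CF_t = 1.950000, DF = 0.836755, PV = 1.631673
  t = 5.0000: CF_t = 1.950000, DF = 0.820348, PV = 1.599679
  t = 5.5000: CF_t = 1.950000, DF = 0.804263, PV = 1.568313
  t = 6.0000: CF_t = 1.950000, DF = 0.788493, PV = 1.537562
  t = 6.5000: CF_t = 1.950000, DF = 0.773033, PV = 1.507413
  t = 7.0000: CF_t = 1.950000, DF = 0.757875, PV = 1.477856
  t = 7.5000: CF_t = 1.950000, DF = 0.743015, PV = 1.448879
  t = 8.0000: CF_t = 1.950000, DF = 0.728446, PV = 1.420469
  t = 8.5000: CF_t = 1.950000, DF = 0.714163, PV = 1.392617
  t = 9.0000: CF_t = 1.950000, DF = 0.700159, PV = 1.365311
  t = 9.5000: CF_t = 1.950000, DF = 0.686431, PV = 1.338540
  t = 10.0000: CF_t = 101.950000, DF = 0.672971, PV = 68.609427
Price P = sum_t PV_t = 99.182428
Convexity numerator sum_t t*(t + 1/m) * CF_t / (1+y/m)^(m*t + 2):
  t = 0.5000: term = 0.918764
  t = 1.0000: term = 2.702248
  t = 1.5000: term = 5.298525
  t = 2.0000: term = 8.657721
  t = 2.5000: term = 12.731943
  t = 3.0000: term = 17.475215
  t = 3.5000: term = 22.843419
  t = 4.0000: term = 28.794225
  t = 4.5000: term = 35.287041
  t = 5.0000: term = 42.282947
  t = 5.5000: term = 49.744643
  t = 6.0000: term = 57.636396
  t = 6.5000: term = 65.923982
  t = 7.0000: term = 74.574640
  t = 7.5000: term = 83.557020
  t = 8.0000: term = 92.841133
  t = 8.5000: term = 102.398309
  t = 9.0000: term = 112.201146
  t = 9.5000: term = 122.223470
  t = 10.0000: term = 6924.250171
Convexity = (1/P) * sum = 7862.342957 / 99.182428 = 79.271531

Answer: Convexity = 79.2715


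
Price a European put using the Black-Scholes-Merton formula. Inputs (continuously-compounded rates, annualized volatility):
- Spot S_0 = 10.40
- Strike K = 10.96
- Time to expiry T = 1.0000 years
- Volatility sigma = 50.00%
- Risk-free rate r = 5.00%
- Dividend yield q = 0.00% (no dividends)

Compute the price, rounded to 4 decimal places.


d1 = (ln(S/K) + (r - q + 0.5*sigma^2) * T) / (sigma * sqrt(T)) = 0.24510705
d2 = d1 - sigma * sqrt(T) = -0.25489295
exp(-rT) = 0.95122942; exp(-qT) = 1.00000000
P = K * exp(-rT) * N(-d2) - S_0 * exp(-qT) * N(-d1)
N(-d1) = 0.40318677; N(-d2) = 0.60059711
P = 10.9600 * 0.95122942 * 0.60059711 - 10.4000 * 1.00000000 * 0.40318677 = 2.0684

Answer: Price = 2.0684


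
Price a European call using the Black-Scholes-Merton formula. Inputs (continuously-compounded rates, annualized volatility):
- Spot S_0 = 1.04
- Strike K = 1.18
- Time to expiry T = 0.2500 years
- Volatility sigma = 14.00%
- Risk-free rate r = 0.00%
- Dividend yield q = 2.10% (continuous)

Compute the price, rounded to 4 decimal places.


d1 = (ln(S/K) + (r - q + 0.5*sigma^2) * T) / (sigma * sqrt(T)) = -1.84419608
d2 = d1 - sigma * sqrt(T) = -1.91419608
exp(-rT) = 1.00000000; exp(-qT) = 0.99476376
C = S_0 * exp(-qT) * N(d1) - K * exp(-rT) * N(d2)
N(d1) = 0.03257729; N(d2) = 0.02779755
C = 1.0400 * 0.99476376 * 0.03257729 - 1.1800 * 1.00000000 * 0.02779755 = 0.0009

Answer: Price = 0.0009


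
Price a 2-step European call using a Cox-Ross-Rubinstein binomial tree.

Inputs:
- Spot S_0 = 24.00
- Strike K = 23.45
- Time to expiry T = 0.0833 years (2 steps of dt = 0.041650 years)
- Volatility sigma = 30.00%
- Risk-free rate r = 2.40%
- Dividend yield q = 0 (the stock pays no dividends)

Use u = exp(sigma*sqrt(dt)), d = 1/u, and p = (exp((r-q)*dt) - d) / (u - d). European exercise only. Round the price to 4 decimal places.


dt = T/N = 0.041650
u = exp(sigma*sqrt(dt)) = 1.063138; d = 1/u = 0.940612
p = (exp((r-q)*dt) - d) / (u - d) = 0.492861
Discount per step: exp(-r*dt) = 0.999001
Stock lattice S(k, i) with i counting down-moves:
  k=0: S(0,0) = 24.0000
  k=1: S(1,0) = 25.5153; S(1,1) = 22.5747
  k=2: S(2,0) = 27.1263; S(2,1) = 24.0000; S(2,2) = 21.2340
Terminal payoffs V(N, i) = max(S_T - K, 0):
  V(2,0) = 3.676302; V(2,1) = 0.550000; V(2,2) = 0.000000
Backward induction: V(k, i) = exp(-r*dt) * [p * V(k+1, i) + (1-p) * V(k+1, i+1)].
  V(1,0) = exp(-r*dt) * [p*3.676302 + (1-p)*0.550000] = 2.088743
  V(1,1) = exp(-r*dt) * [p*0.550000 + (1-p)*0.000000] = 0.270803
  V(0,0) = exp(-r*dt) * [p*2.088743 + (1-p)*0.270803] = 1.165629

Answer: Price = V(0,0) = 1.1656


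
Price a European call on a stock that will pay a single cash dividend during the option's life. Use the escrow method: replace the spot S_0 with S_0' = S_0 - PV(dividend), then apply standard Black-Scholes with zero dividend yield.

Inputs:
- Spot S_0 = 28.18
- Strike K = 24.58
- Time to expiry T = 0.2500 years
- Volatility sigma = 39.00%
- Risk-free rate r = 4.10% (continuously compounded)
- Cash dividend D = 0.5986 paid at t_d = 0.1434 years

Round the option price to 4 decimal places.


PV(D) = D * exp(-r * t_d) = 0.5986 * 0.99413785 = 0.59509092
S_0' = S_0 - PV(D) = 28.1800 - 0.59509092 = 27.58490908
d1 = (ln(S_0'/K) + (r + sigma^2/2)*T) / (sigma*sqrt(T)) = 0.74152947
d2 = d1 - sigma*sqrt(T) = 0.54652947
exp(-rT) = 0.98980235
N(d1) = 0.77081377; N(d2) = 0.70764898
C = S_0' * N(d1) - K * exp(-rT) * N(d2) = 27.58490908 * 0.77081377 - 24.5800 * 0.98980235 * 0.70764898 = 4.0462

Answer: Price = 4.0462


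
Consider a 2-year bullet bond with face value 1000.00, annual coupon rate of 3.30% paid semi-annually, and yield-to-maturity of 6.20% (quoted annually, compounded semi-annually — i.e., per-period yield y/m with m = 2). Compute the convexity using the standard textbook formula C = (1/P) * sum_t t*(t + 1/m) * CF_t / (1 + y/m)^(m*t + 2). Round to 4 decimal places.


Answer: Convexity = 4.5483

Derivation:
Coupon per period c = face * coupon_rate / m = 16.500000
Periods per year m = 2; per-period yield y/m = 0.031000
Number of cashflows N = 4
Cashflows (t years, CF_t, discount factor 1/(1+y/m)^(m*t), PV):
  t = 0.5000: CF_t = 16.500000, DF = 0.969932, PV = 16.003880
  t = 1.0000: CF_t = 16.500000, DF = 0.940768, PV = 15.522677
  t = 1.5000: CF_t = 16.500000, DF = 0.912481, PV = 15.055943
  t = 2.0000: CF_t = 1016.500000, DF = 0.885045, PV = 899.648213
Price P = sum_t PV_t = 946.230712
Convexity numerator sum_t t*(t + 1/m) * CF_t / (1+y/m)^(m*t + 2):
  t = 0.5000: term = 7.527971
  t = 1.0000: term = 21.904863
  t = 1.5000: term = 42.492460
  t = 2.0000: term = 4231.802547
Convexity = (1/P) * sum = 4303.727841 / 946.230712 = 4.548286


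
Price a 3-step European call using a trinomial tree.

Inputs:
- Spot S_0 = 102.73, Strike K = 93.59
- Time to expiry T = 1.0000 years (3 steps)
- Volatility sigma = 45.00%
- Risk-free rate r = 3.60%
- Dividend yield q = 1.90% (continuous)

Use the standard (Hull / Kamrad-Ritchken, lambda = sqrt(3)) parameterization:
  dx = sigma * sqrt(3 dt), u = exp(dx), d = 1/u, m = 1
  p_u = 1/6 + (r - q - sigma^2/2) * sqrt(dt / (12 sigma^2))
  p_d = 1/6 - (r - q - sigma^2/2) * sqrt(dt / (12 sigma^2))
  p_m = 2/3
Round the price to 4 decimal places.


Answer: Price = V(0,0) = 22.3896

Derivation:
dt = T/N = 0.333333; dx = sigma*sqrt(3*dt) = 0.450000
u = exp(dx) = 1.568312; d = 1/u = 0.637628
p_u = 0.135463, p_m = 0.666667, p_d = 0.197870
Discount per step: exp(-r*dt) = 0.988072
Stock lattice S(k, j) with j the centered position index:
  k=0: S(0,+0) = 102.7300
  k=1: S(1,-1) = 65.5035; S(1,+0) = 102.7300; S(1,+1) = 161.1127
  k=2: S(2,-2) = 41.7669; S(2,-1) = 65.5035; S(2,+0) = 102.7300; S(2,+1) = 161.1127; S(2,+2) = 252.6750
  k=3: S(3,-3) = 26.6318; S(3,-2) = 41.7669; S(3,-1) = 65.5035; S(3,+0) = 102.7300; S(3,+1) = 161.1127; S(3,+2) = 252.6750; S(3,+3) = 396.2733
Terminal payoffs V(N, j) = max(S_T - K, 0):
  V(3,-3) = 0.000000; V(3,-2) = 0.000000; V(3,-1) = 0.000000; V(3,+0) = 9.140000; V(3,+1) = 67.522711; V(3,+2) = 159.085028; V(3,+3) = 302.683325
Backward induction: V(k, j) = exp(-r*dt) * [p_u * V(k+1, j+1) + p_m * V(k+1, j) + p_d * V(k+1, j-1)]
  V(2,-2) = exp(-r*dt) * [p_u*0.000000 + p_m*0.000000 + p_d*0.000000] = 0.000000
  V(2,-1) = exp(-r*dt) * [p_u*9.140000 + p_m*0.000000 + p_d*0.000000] = 1.223363
  V(2,+0) = exp(-r*dt) * [p_u*67.522711 + p_m*9.140000 + p_d*0.000000] = 15.058371
  V(2,+1) = exp(-r*dt) * [p_u*159.085028 + p_m*67.522711 + p_d*9.140000] = 67.558223
  V(2,+2) = exp(-r*dt) * [p_u*302.683325 + p_m*159.085028 + p_d*67.522711] = 158.506275
  V(1,-1) = exp(-r*dt) * [p_u*15.058371 + p_m*1.223363 + p_d*0.000000] = 2.821366
  V(1,+0) = exp(-r*dt) * [p_u*67.558223 + p_m*15.058371 + p_d*1.223363] = 19.200820
  V(1,+1) = exp(-r*dt) * [p_u*158.506275 + p_m*67.558223 + p_d*15.058371] = 68.661252
  V(0,+0) = exp(-r*dt) * [p_u*68.661252 + p_m*19.200820 + p_d*2.821366] = 22.389575


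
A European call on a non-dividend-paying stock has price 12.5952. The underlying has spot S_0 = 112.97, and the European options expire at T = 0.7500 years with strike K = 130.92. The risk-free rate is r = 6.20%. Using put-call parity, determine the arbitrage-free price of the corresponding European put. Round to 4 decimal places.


Put-call parity: C - P = S_0 * exp(-qT) - K * exp(-rT).
S_0 * exp(-qT) = 112.9700 * 1.00000000 = 112.97000000
K * exp(-rT) = 130.9200 * 0.95456456 = 124.97159227
P = C - S*exp(-qT) + K*exp(-rT)
P = 12.5952 - 112.97000000 + 124.97159227 = 24.5968

Answer: Put price = 24.5968


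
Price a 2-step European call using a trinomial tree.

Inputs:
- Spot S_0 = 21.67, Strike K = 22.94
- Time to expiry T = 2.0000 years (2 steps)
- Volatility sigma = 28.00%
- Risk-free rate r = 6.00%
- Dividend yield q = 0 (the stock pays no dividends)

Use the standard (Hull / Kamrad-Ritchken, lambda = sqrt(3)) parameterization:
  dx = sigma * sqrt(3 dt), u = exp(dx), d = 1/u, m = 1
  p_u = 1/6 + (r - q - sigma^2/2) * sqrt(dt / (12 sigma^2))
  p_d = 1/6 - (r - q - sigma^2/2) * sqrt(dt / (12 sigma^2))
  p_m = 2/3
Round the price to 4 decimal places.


Answer: Price = V(0,0) = 3.8002

Derivation:
dt = T/N = 1.000000; dx = sigma*sqrt(3*dt) = 0.484974
u = exp(dx) = 1.624133; d = 1/u = 0.615713
p_u = 0.188111, p_m = 0.666667, p_d = 0.145222
Discount per step: exp(-r*dt) = 0.941765
Stock lattice S(k, j) with j the centered position index:
  k=0: S(0,+0) = 21.6700
  k=1: S(1,-1) = 13.3425; S(1,+0) = 21.6700; S(1,+1) = 35.1950
  k=2: S(2,-2) = 8.2152; S(2,-1) = 13.3425; S(2,+0) = 21.6700; S(2,+1) = 35.1950; S(2,+2) = 57.1613
Terminal payoffs V(N, j) = max(S_T - K, 0):
  V(2,-2) = 0.000000; V(2,-1) = 0.000000; V(2,+0) = 0.000000; V(2,+1) = 12.254965; V(2,+2) = 34.221310
Backward induction: V(k, j) = exp(-r*dt) * [p_u * V(k+1, j+1) + p_m * V(k+1, j) + p_d * V(k+1, j-1)]
  V(1,-1) = exp(-r*dt) * [p_u*0.000000 + p_m*0.000000 + p_d*0.000000] = 0.000000
  V(1,+0) = exp(-r*dt) * [p_u*12.254965 + p_m*0.000000 + p_d*0.000000] = 2.171045
  V(1,+1) = exp(-r*dt) * [p_u*34.221310 + p_m*12.254965 + p_d*0.000000] = 13.756717
  V(0,+0) = exp(-r*dt) * [p_u*13.756717 + p_m*2.171045 + p_d*0.000000] = 3.800166


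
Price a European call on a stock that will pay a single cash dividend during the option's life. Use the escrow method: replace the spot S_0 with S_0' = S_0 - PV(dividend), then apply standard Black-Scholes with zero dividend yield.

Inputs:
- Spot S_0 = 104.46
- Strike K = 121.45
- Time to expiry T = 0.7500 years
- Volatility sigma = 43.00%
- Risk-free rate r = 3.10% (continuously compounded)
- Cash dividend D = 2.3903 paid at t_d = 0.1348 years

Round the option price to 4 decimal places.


PV(D) = D * exp(-r * t_d) = 2.3903 * 0.99582992 = 2.38033226
S_0' = S_0 - PV(D) = 104.4600 - 2.38033226 = 102.07966774
d1 = (ln(S_0'/K) + (r + sigma^2/2)*T) / (sigma*sqrt(T)) = -0.21794728
d2 = d1 - sigma*sqrt(T) = -0.59033821
exp(-rT) = 0.97701820
N(d1) = 0.41373509; N(d2) = 0.27748196
C = S_0' * N(d1) - K * exp(-rT) * N(d2) = 102.07966774 * 0.41373509 - 121.4500 * 0.97701820 * 0.27748196 = 9.3082

Answer: Price = 9.3082


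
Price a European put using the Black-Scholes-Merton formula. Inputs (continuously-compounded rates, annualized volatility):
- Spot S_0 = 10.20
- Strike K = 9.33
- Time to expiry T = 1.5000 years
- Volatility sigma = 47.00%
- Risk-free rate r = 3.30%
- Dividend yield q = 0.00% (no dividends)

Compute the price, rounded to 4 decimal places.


d1 = (ln(S/K) + (r - q + 0.5*sigma^2) * T) / (sigma * sqrt(T)) = 0.52868624
d2 = d1 - sigma * sqrt(T) = -0.04694385
exp(-rT) = 0.95170516; exp(-qT) = 1.00000000
P = K * exp(-rT) * N(-d2) - S_0 * exp(-qT) * N(-d1)
N(-d1) = 0.29851156; N(-d2) = 0.51872101
P = 9.3300 * 0.95170516 * 0.51872101 - 10.2000 * 1.00000000 * 0.29851156 = 1.5611

Answer: Price = 1.5611
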